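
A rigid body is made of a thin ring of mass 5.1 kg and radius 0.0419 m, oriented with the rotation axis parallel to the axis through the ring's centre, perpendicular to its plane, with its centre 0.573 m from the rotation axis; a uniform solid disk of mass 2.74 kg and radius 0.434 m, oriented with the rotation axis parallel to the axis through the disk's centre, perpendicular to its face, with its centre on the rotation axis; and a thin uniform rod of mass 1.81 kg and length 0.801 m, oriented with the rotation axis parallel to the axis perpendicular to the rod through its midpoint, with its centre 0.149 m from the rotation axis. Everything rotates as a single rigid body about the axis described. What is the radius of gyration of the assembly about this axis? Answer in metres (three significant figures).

Thin ring: I_cm = MR² = (5.1)(0.0419)² = 0.0089536 kg·m²; centre at d = 0.573 m, so the parallel axis theorem gives I = 0.0089536 + (5.1)(0.573)² = 1.6834 kg·m².
Solid disk: I_cm = (1/2)MR² = (1/2)(2.74)(0.434)² = 0.25805 kg·m²; axis through the centre, so I = 0.25805 kg·m².
Thin rod: I_cm = (1/12)ML² = (1/12)(1.81)(0.801)² = 0.096775 kg·m²; centre at d = 0.149 m, so the parallel axis theorem gives I = 0.096775 + (1.81)(0.149)² = 0.13696 kg·m².
Total I = 2.0784 kg·m²; total mass M = 9.65 kg.
k = √(I/M) = √(2.0784/9.65) = 0.46409 m.

0.464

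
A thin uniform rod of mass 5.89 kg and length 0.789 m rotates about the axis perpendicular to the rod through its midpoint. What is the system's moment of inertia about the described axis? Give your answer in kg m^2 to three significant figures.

I_cm = (1/12)ML² = (1/12)(5.89)(0.789)² = 0.30555 kg m^2; axis through the centre, so I = 0.30555 kg m^2.

0.306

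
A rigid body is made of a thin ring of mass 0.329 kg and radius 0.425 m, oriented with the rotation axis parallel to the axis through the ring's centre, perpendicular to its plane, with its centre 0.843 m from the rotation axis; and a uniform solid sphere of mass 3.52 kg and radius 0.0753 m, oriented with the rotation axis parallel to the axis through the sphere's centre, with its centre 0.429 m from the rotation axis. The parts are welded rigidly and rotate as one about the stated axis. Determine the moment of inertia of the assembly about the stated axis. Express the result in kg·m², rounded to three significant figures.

0.949

Thin ring: I_cm = MR² = (0.329)(0.425)² = 0.059426 kg·m²; centre at d = 0.843 m, so the parallel axis theorem gives I = 0.059426 + (0.329)(0.843)² = 0.29323 kg·m².
Solid sphere: I_cm = (2/5)MR² = (2/5)(3.52)(0.0753)² = 0.0079835 kg·m²; centre at d = 0.429 m, so the parallel axis theorem gives I = 0.0079835 + (3.52)(0.429)² = 0.65581 kg·m².
Total I = 0.29323 + 0.65581 = 0.94904 kg·m².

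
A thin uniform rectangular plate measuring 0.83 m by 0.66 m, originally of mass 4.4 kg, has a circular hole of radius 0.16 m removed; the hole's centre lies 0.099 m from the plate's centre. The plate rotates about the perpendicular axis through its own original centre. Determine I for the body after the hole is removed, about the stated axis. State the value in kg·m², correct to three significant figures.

Unpierced body about its centre: I₀ = (1/12)M(a²+b²) = (1/12)(4.4)[(0.83)² + (0.66)²] = 0.41232 kg·m².
The removed disk has mass m = M·πr²/(ab) = (4.4)·π(0.16)²/(0.83·0.66) = 0.64598 kg (same uniform areal density).
Its moment of inertia about the rotation axis (parallel-axis theorem): I_hole = (1/2)mr² + md² = (1/2)(0.64598)(0.16)² + (0.64598)(0.099)² = 0.0146 kg·m².
Treating the hole as negative mass, I = I₀ − I_hole = 0.41232 − 0.0146 = 0.39772 kg·m².

0.398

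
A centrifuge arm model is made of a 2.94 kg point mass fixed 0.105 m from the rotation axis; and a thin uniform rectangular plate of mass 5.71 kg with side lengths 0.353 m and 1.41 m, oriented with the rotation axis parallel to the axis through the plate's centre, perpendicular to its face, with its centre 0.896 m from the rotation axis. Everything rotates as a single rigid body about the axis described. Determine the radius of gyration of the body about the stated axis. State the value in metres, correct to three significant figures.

0.806

Point mass: I_cm = 0; centre at d = 0.105 m, so I = I_cm + Md² gives I = 0 + (2.94)(0.105)² = 0.032413 kg m².
Rectangular plate: I_cm = (1/12)M(a²+b²) = (1/12)(5.71)[(0.353)² + (1.41)²] = 1.0053 kg m²; centre at d = 0.896 m, so I = I_cm + Md² gives I = 1.0053 + (5.71)(0.896)² = 5.5894 kg m².
Total I = 5.6218 kg m²; total mass M = 8.65 kg.
k = √(I/M) = √(5.6218/8.65) = 0.80617 m.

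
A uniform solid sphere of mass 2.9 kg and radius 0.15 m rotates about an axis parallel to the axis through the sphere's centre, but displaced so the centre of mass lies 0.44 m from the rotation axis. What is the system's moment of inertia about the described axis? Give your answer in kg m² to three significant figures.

0.588

I_cm = (2/5)MR² = (2/5)(2.9)(0.15)² = 0.0261 kg m²; centre at d = 0.44 m, so the parallel axis theorem gives I = 0.0261 + (2.9)(0.44)² = 0.58754 kg m².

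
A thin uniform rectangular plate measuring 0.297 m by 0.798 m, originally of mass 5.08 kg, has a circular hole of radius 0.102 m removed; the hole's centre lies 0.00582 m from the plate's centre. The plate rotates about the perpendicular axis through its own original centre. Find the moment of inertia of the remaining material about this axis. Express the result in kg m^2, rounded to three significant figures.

0.303

Unpierced body about its centre: I₀ = (1/12)M(a²+b²) = (1/12)(5.08)[(0.297)² + (0.798)²] = 0.30692 kg m^2.
The removed disk has mass m = M·πr²/(ab) = (5.08)·π(0.102)²/(0.297·0.798) = 0.70057 kg (same uniform areal density).
Its moment of inertia about the rotation axis (parallel-axis theorem): I_hole = (1/2)mr² + md² = (1/2)(0.70057)(0.102)² + (0.70057)(0.00582)² = 0.0036681 kg m^2.
Treating the hole as negative mass, I = I₀ − I_hole = 0.30692 − 0.0036681 = 0.30325 kg m^2.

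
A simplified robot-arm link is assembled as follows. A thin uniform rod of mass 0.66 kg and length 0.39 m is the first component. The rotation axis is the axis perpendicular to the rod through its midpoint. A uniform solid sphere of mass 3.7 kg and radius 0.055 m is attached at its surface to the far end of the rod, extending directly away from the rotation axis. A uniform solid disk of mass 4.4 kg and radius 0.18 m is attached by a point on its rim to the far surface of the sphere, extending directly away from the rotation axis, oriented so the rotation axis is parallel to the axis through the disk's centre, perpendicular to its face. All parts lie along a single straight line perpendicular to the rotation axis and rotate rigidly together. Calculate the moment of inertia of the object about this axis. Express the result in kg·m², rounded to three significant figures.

1.35

Thin rod: I_cm = (1/12)ML² = (1/12)(0.66)(0.39)² = 0.0083655 kg·m²; axis through the centre, so I = 0.0083655 kg·m².
Solid sphere: I_cm = (2/5)MR² = (2/5)(3.7)(0.055)² = 0.004477 kg·m²; centre at d = 0.195 + 0.055 = 0.25 m, so the parallel axis theorem gives I = 0.004477 + (3.7)(0.25)² = 0.23573 kg·m².
Solid disk: I_cm = (1/2)MR² = (1/2)(4.4)(0.18)² = 0.07128 kg·m²; centre at d = 0.195 + 0.055 + 0.055 + 0.18 = 0.485 m, so the parallel axis theorem gives I = 0.07128 + (4.4)(0.485)² = 1.1063 kg·m².
Total I = 0.0083655 + 0.23573 + 1.1063 = 1.3504 kg·m².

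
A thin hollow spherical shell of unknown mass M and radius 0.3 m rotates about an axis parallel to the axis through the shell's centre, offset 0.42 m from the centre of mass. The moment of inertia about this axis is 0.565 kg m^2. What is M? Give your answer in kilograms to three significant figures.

2.39

I = I_cm + Md² = (2/3)MR² + Md² = M·[0.666667·(0.3)² + (0.42)²] = M·0.2364.
So M = 0.565 / 0.2364 = 2.39 kg.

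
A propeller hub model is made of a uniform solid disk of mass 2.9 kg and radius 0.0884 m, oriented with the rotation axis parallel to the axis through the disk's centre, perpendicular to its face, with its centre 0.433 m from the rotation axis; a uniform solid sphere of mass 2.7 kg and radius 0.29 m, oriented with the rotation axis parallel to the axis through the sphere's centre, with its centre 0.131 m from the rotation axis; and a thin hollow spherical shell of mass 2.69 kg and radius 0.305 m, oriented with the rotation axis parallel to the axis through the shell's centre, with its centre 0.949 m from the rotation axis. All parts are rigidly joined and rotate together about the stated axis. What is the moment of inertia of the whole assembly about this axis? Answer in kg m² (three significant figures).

Solid disk: I_cm = (1/2)MR² = (1/2)(2.9)(0.0884)² = 0.011331 kg m²; centre at d = 0.433 m, so the parallel axis theorem gives I = 0.011331 + (2.9)(0.433)² = 0.55505 kg m².
Solid sphere: I_cm = (2/5)MR² = (2/5)(2.7)(0.29)² = 0.090828 kg m²; centre at d = 0.131 m, so the parallel axis theorem gives I = 0.090828 + (2.7)(0.131)² = 0.13716 kg m².
Spherical shell: I_cm = (2/3)MR² = (2/3)(2.69)(0.305)² = 0.16682 kg m²; centre at d = 0.949 m, so the parallel axis theorem gives I = 0.16682 + (2.69)(0.949)² = 2.5894 kg m².
Total I = 0.55505 + 0.13716 + 2.5894 = 3.2817 kg m².

3.28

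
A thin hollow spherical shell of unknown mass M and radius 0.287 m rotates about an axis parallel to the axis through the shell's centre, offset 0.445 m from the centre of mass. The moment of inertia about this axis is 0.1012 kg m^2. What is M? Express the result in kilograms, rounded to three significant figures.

0.400

I = I_cm + Md² = (2/3)MR² + Md² = M·[0.666667·(0.287)² + (0.445)²] = M·0.25294.
So M = 0.1012 / 0.25294 = 0.4001 kg.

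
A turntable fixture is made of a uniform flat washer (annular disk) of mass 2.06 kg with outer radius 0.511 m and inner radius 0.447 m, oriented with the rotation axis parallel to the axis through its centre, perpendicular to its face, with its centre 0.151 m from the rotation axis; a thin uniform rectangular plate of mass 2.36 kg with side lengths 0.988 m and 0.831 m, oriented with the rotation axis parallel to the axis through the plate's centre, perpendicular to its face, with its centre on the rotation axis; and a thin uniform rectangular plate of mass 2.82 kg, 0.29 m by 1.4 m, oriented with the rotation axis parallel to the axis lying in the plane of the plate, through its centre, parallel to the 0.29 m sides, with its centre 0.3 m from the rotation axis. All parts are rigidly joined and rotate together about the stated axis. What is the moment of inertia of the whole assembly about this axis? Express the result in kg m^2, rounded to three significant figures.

Annular disk: I_cm = (1/2)M(R²+r²) = (1/2)(2.06)[(0.511)² + (0.447)²] = 0.47476 kg m^2; centre at d = 0.151 m, so the parallel axis theorem gives I = 0.47476 + (2.06)(0.151)² = 0.52173 kg m^2.
Rectangular plate: I_cm = (1/12)M(a²+b²) = (1/12)(2.36)[(0.988)² + (0.831)²] = 0.32779 kg m^2; axis through the centre, so I = 0.32779 kg m^2.
Rectangular plate: I_cm = (1/12)Mb² = (1/12)(2.82)(1.4)² = 0.4606 kg m^2; centre at d = 0.3 m, so the parallel axis theorem gives I = 0.4606 + (2.82)(0.3)² = 0.7144 kg m^2.
Total I = 0.52173 + 0.32779 + 0.7144 = 1.5639 kg m^2.

1.56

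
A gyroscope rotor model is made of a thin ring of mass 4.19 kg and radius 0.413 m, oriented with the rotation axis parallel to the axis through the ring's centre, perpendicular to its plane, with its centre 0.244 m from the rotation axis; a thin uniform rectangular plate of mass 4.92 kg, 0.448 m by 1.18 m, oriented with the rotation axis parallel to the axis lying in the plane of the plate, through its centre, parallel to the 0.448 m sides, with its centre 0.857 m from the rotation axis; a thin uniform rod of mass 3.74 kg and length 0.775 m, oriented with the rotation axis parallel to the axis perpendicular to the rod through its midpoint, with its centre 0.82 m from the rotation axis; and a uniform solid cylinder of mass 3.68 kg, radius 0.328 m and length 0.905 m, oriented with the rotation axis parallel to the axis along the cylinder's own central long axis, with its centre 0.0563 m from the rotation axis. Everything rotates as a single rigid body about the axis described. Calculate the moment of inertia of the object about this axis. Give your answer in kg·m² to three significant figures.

8.06

Thin ring: I_cm = MR² = (4.19)(0.413)² = 0.71468 kg·m²; centre at d = 0.244 m, so the parallel axis theorem gives I = 0.71468 + (4.19)(0.244)² = 0.96414 kg·m².
Rectangular plate: I_cm = (1/12)Mb² = (1/12)(4.92)(1.18)² = 0.57088 kg·m²; centre at d = 0.857 m, so the parallel axis theorem gives I = 0.57088 + (4.92)(0.857)² = 4.1844 kg·m².
Thin rod: I_cm = (1/12)ML² = (1/12)(3.74)(0.775)² = 0.18719 kg·m²; centre at d = 0.82 m, so the parallel axis theorem gives I = 0.18719 + (3.74)(0.82)² = 2.702 kg·m².
Solid cylinder: I_cm = (1/2)MR² = (1/2)(3.68)(0.328)² = 0.19795 kg·m²; centre at d = 0.0563 m, so the parallel axis theorem gives I = 0.19795 + (3.68)(0.0563)² = 0.20962 kg·m².
Total I = 0.96414 + 4.1844 + 2.702 + 0.20962 = 8.0601 kg·m².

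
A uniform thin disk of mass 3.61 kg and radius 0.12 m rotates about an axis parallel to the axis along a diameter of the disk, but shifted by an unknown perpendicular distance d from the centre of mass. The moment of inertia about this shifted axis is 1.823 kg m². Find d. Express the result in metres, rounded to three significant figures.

0.708

About the centre-of-mass axis, I_cm = (1/4)MR² = (1/4)(3.61)(0.12)² = 0.012996 kg m².
Parallel axis theorem: I = I_cm + Md², so Md² = 1.823 − 0.012996 = 1.81 kg m².
d = √(1.81 / 3.61) = 0.70809 m.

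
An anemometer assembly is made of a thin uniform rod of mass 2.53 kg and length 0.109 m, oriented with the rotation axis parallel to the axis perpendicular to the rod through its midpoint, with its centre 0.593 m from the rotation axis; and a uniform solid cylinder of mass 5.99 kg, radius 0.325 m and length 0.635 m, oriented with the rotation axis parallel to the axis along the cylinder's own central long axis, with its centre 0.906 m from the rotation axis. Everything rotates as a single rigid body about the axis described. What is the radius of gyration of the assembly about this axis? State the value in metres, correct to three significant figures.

0.848

Thin rod: I_cm = (1/12)ML² = (1/12)(2.53)(0.109)² = 0.0025049 kg·m²; centre at d = 0.593 m, so I = I_cm + Md² gives I = 0.0025049 + (2.53)(0.593)² = 0.89218 kg·m².
Solid cylinder: I_cm = (1/2)MR² = (1/2)(5.99)(0.325)² = 0.31635 kg·m²; centre at d = 0.906 m, so I = I_cm + Md² gives I = 0.31635 + (5.99)(0.906)² = 5.2332 kg·m².
Total I = 6.1253 kg·m²; total mass M = 8.52 kg.
k = √(I/M) = √(6.1253/8.52) = 0.8479 m.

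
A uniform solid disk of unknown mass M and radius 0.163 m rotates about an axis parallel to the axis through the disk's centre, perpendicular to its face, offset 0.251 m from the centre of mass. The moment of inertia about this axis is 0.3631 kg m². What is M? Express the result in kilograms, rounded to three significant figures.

I = I_cm + Md² = (1/2)MR² + Md² = M·[0.5·(0.163)² + (0.251)²] = M·0.076286.
So M = 0.3631 / 0.076286 = 4.7598 kg.

4.76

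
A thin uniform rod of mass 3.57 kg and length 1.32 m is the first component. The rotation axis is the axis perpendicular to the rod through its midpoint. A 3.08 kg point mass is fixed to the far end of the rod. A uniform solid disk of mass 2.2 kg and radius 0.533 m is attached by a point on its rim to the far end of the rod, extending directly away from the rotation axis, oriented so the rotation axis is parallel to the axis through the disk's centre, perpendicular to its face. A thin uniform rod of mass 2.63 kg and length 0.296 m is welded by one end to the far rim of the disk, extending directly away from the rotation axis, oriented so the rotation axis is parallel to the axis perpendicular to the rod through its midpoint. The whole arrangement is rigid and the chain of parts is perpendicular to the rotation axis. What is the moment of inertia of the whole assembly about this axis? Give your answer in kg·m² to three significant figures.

14.6

Thin rod: I_cm = (1/12)ML² = (1/12)(3.57)(1.32)² = 0.51836 kg·m²; axis through the centre, so I = 0.51836 kg·m².
Point mass: I_cm = 0; centre at d = 0.66 m, so the parallel axis theorem gives I = 0 + (3.08)(0.66)² = 1.3416 kg·m².
Solid disk: I_cm = (1/2)MR² = (1/2)(2.2)(0.533)² = 0.3125 kg·m²; centre at d = 0.66 + 0.533 = 1.193 m, so the parallel axis theorem gives I = 0.3125 + (2.2)(1.193)² = 3.4436 kg·m².
Thin rod: I_cm = (1/12)ML² = (1/12)(2.63)(0.296)² = 0.019203 kg·m²; centre at d = 0.66 + 0.533 + 0.533 + 0.148 = 1.874 m, so the parallel axis theorem gives I = 0.019203 + (2.63)(1.874)² = 9.2554 kg·m².
Total I = 0.51836 + 1.3416 + 3.4436 + 9.2554 = 14.559 kg·m².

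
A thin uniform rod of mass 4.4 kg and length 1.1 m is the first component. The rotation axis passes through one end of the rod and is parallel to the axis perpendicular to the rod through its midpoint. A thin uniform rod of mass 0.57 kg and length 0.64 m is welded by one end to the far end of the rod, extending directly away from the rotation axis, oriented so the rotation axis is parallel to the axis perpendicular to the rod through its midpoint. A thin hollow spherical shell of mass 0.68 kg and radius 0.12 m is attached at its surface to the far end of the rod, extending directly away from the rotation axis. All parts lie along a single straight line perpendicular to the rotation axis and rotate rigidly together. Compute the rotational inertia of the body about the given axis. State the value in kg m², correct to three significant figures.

5.30

Thin rod: I_cm = (1/12)ML² = (1/12)(4.4)(1.1)² = 0.44367 kg m²; centre at d = 0.55 m, so I = I_cm + Md² gives I = 0.44367 + (4.4)(0.55)² = 1.7747 kg m².
Thin rod: I_cm = (1/12)ML² = (1/12)(0.57)(0.64)² = 0.019456 kg m²; centre at d = 0.55 + 0.55 + 0.32 = 1.42 m, so I = I_cm + Md² gives I = 0.019456 + (0.57)(1.42)² = 1.1688 kg m².
Spherical shell: I_cm = (2/3)MR² = (2/3)(0.68)(0.12)² = 0.006528 kg m²; centre at d = 0.55 + 0.55 + 0.32 + 0.32 + 0.12 = 1.86 m, so I = I_cm + Md² gives I = 0.006528 + (0.68)(1.86)² = 2.3591 kg m².
Total I = 1.7747 + 1.1688 + 2.3591 = 5.3025 kg m².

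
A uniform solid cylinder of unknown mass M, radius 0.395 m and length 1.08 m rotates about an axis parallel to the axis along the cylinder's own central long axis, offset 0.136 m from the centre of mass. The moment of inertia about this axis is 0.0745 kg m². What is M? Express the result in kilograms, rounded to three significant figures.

I = I_cm + Md² = (1/2)MR² + Md² = M·[0.5·(0.395)² + (0.136)²] = M·0.096509.
So M = 0.0745 / 0.096509 = 0.77195 kg.

0.772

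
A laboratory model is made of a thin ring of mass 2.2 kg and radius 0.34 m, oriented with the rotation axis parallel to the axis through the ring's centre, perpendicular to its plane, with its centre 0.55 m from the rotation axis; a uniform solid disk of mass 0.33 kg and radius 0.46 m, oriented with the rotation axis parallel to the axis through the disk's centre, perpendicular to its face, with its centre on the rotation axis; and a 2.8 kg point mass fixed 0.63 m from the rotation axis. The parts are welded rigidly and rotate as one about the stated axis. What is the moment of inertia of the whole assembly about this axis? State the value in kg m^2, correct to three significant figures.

2.07

Thin ring: I_cm = MR² = (2.2)(0.34)² = 0.25432 kg m^2; centre at d = 0.55 m, so I = I_cm + Md² gives I = 0.25432 + (2.2)(0.55)² = 0.91982 kg m^2.
Solid disk: I_cm = (1/2)MR² = (1/2)(0.33)(0.46)² = 0.034914 kg m^2; axis through the centre, so I = 0.034914 kg m^2.
Point mass: I_cm = 0; centre at d = 0.63 m, so I = I_cm + Md² gives I = 0 + (2.8)(0.63)² = 1.1113 kg m^2.
Total I = 0.91982 + 0.034914 + 1.1113 = 2.0661 kg m^2.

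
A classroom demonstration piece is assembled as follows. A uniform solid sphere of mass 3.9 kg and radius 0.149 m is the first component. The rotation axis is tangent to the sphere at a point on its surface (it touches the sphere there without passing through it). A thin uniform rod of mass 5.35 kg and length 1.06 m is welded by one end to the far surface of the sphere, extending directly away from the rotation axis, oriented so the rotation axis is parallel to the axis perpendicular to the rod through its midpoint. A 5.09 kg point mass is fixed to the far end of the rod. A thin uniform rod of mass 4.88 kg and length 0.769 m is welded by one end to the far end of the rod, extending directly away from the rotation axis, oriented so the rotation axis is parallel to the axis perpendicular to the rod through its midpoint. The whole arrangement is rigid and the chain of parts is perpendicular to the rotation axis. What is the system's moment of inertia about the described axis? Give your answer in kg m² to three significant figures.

Solid sphere: I_cm = (2/5)MR² = (2/5)(3.9)(0.149)² = 0.034634 kg m²; centre at d = 0.149 m, so the parallel axis theorem gives I = 0.034634 + (3.9)(0.149)² = 0.12122 kg m².
Thin rod: I_cm = (1/12)ML² = (1/12)(5.35)(1.06)² = 0.50094 kg m²; centre at d = 0.149 + 0.149 + 0.53 = 0.828 m, so the parallel axis theorem gives I = 0.50094 + (5.35)(0.828)² = 4.1688 kg m².
Point mass: I_cm = 0; centre at d = 0.149 + 0.149 + 0.53 + 0.53 = 1.358 m, so the parallel axis theorem gives I = 0 + (5.09)(1.358)² = 9.3868 kg m².
Thin rod: I_cm = (1/12)ML² = (1/12)(4.88)(0.769)² = 0.24049 kg m²; centre at d = 0.149 + 0.149 + 0.53 + 0.53 + 0.3845 = 1.7425 m, so the parallel axis theorem gives I = 0.24049 + (4.88)(1.7425)² = 15.058 kg m².
Total I = 0.12122 + 4.1688 + 9.3868 + 15.058 = 28.734 kg m².

28.7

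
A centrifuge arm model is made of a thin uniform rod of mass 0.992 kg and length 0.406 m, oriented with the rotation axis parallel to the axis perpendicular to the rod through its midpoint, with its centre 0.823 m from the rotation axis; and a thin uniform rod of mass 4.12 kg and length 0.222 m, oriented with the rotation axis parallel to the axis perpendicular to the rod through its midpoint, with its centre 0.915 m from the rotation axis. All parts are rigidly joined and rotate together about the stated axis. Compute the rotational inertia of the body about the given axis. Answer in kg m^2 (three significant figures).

4.15

Thin rod: I_cm = (1/12)ML² = (1/12)(0.992)(0.406)² = 0.013626 kg m^2; centre at d = 0.823 m, so I = I_cm + Md² gives I = 0.013626 + (0.992)(0.823)² = 0.68554 kg m^2.
Thin rod: I_cm = (1/12)ML² = (1/12)(4.12)(0.222)² = 0.016921 kg m^2; centre at d = 0.915 m, so I = I_cm + Md² gives I = 0.016921 + (4.12)(0.915)² = 3.4663 kg m^2.
Total I = 0.68554 + 3.4663 = 4.1518 kg m^2.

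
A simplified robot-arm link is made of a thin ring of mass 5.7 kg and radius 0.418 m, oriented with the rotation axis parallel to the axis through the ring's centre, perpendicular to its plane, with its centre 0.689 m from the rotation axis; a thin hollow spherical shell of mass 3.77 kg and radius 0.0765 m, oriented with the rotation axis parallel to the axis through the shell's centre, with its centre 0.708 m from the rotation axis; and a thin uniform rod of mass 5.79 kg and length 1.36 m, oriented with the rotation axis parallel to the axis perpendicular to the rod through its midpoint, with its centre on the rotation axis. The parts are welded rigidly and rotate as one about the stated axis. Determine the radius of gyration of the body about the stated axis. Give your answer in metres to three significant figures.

Thin ring: I_cm = MR² = (5.7)(0.418)² = 0.99593 kg m²; centre at d = 0.689 m, so I = I_cm + Md² gives I = 0.99593 + (5.7)(0.689)² = 3.7018 kg m².
Spherical shell: I_cm = (2/3)MR² = (2/3)(3.77)(0.0765)² = 0.014709 kg m²; centre at d = 0.708 m, so I = I_cm + Md² gives I = 0.014709 + (3.77)(0.708)² = 1.9045 kg m².
Thin rod: I_cm = (1/12)ML² = (1/12)(5.79)(1.36)² = 0.89243 kg m²; axis through the centre, so I = 0.89243 kg m².
Total I = 6.4987 kg m²; total mass M = 15.26 kg.
k = √(I/M) = √(6.4987/15.26) = 0.65259 m.

0.653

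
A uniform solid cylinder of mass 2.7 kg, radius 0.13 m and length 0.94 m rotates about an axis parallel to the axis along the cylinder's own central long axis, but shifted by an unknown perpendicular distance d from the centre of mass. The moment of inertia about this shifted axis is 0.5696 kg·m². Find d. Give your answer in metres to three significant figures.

0.450

About the centre-of-mass axis, I_cm = (1/2)MR² = (1/2)(2.7)(0.13)² = 0.022815 kg·m².
Parallel axis theorem: I = I_cm + Md², so Md² = 0.5696 − 0.022815 = 0.54678 kg·m².
d = √(0.54678 / 2.7) = 0.45001 m.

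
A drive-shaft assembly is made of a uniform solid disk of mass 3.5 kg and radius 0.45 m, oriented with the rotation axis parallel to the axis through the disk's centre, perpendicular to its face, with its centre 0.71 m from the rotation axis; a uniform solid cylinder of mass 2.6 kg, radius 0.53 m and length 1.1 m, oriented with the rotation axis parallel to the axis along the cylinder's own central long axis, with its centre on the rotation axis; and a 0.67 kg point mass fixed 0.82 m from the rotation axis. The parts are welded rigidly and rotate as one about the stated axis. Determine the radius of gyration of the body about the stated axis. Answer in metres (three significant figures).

Solid disk: I_cm = (1/2)MR² = (1/2)(3.5)(0.45)² = 0.35437 kg·m²; centre at d = 0.71 m, so I = I_cm + Md² gives I = 0.35437 + (3.5)(0.71)² = 2.1187 kg·m².
Solid cylinder: I_cm = (1/2)MR² = (1/2)(2.6)(0.53)² = 0.36517 kg·m²; axis through the centre, so I = 0.36517 kg·m².
Point mass: I_cm = 0; centre at d = 0.82 m, so I = I_cm + Md² gives I = 0 + (0.67)(0.82)² = 0.45051 kg·m².
Total I = 2.9344 kg·m²; total mass M = 6.77 kg.
k = √(I/M) = √(2.9344/6.77) = 0.65836 m.

0.658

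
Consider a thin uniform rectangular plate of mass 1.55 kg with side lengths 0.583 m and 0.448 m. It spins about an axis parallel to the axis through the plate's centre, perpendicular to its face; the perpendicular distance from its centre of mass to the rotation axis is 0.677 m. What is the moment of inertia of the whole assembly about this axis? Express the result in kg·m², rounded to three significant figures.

0.780

I_cm = (1/12)M(a²+b²) = (1/12)(1.55)[(0.583)² + (0.448)²] = 0.069827 kg·m²; centre at d = 0.677 m, so the parallel axis theorem gives I = 0.069827 + (1.55)(0.677)² = 0.78024 kg·m².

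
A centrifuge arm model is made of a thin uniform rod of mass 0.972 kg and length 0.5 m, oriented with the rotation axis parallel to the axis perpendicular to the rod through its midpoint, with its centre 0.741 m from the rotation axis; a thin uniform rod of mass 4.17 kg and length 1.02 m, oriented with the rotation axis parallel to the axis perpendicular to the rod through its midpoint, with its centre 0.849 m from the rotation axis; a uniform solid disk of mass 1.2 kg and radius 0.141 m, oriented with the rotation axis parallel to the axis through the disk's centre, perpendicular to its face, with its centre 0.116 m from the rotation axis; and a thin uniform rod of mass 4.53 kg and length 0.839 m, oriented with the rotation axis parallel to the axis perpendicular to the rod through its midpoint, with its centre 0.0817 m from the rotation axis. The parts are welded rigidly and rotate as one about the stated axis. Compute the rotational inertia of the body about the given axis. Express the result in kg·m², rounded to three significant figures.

4.25

Thin rod: I_cm = (1/12)ML² = (1/12)(0.972)(0.5)² = 0.02025 kg·m²; centre at d = 0.741 m, so I = I_cm + Md² gives I = 0.02025 + (0.972)(0.741)² = 0.55396 kg·m².
Thin rod: I_cm = (1/12)ML² = (1/12)(4.17)(1.02)² = 0.36154 kg·m²; centre at d = 0.849 m, so I = I_cm + Md² gives I = 0.36154 + (4.17)(0.849)² = 3.3673 kg·m².
Solid disk: I_cm = (1/2)MR² = (1/2)(1.2)(0.141)² = 0.011929 kg·m²; centre at d = 0.116 m, so I = I_cm + Md² gives I = 0.011929 + (1.2)(0.116)² = 0.028076 kg·m².
Thin rod: I_cm = (1/12)ML² = (1/12)(4.53)(0.839)² = 0.26573 kg·m²; centre at d = 0.0817 m, so I = I_cm + Md² gives I = 0.26573 + (4.53)(0.0817)² = 0.29597 kg·m².
Total I = 0.55396 + 3.3673 + 0.028076 + 0.29597 = 4.2453 kg·m².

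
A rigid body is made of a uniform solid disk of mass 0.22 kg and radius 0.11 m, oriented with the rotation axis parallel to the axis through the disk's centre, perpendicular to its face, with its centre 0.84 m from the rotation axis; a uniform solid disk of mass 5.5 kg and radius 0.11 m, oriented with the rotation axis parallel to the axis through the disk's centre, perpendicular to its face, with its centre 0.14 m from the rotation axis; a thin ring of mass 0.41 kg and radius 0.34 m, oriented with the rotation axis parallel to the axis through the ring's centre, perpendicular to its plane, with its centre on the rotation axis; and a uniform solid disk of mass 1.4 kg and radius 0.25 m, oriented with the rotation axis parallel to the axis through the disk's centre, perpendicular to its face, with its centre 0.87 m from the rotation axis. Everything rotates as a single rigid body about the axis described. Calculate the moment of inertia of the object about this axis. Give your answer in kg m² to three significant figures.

1.45

Solid disk: I_cm = (1/2)MR² = (1/2)(0.22)(0.11)² = 0.001331 kg m²; centre at d = 0.84 m, so I = I_cm + Md² gives I = 0.001331 + (0.22)(0.84)² = 0.15656 kg m².
Solid disk: I_cm = (1/2)MR² = (1/2)(5.5)(0.11)² = 0.033275 kg m²; centre at d = 0.14 m, so I = I_cm + Md² gives I = 0.033275 + (5.5)(0.14)² = 0.14108 kg m².
Thin ring: I_cm = MR² = (0.41)(0.34)² = 0.047396 kg m²; axis through the centre, so I = 0.047396 kg m².
Solid disk: I_cm = (1/2)MR² = (1/2)(1.4)(0.25)² = 0.04375 kg m²; centre at d = 0.87 m, so I = I_cm + Md² gives I = 0.04375 + (1.4)(0.87)² = 1.1034 kg m².
Total I = 0.15656 + 0.14108 + 0.047396 + 1.1034 = 1.4484 kg m².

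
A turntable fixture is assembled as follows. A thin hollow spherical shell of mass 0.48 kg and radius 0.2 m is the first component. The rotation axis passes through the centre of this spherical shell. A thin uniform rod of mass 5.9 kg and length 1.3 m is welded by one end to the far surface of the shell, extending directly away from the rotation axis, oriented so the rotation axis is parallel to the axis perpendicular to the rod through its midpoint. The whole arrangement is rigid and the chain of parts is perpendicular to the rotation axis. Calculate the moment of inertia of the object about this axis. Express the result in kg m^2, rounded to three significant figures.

Spherical shell: I_cm = (2/3)MR² = (2/3)(0.48)(0.2)² = 0.0128 kg m^2; axis through the centre, so I = 0.0128 kg m^2.
Thin rod: I_cm = (1/12)ML² = (1/12)(5.9)(1.3)² = 0.83092 kg m^2; centre at d = 0.2 + 0.65 = 0.85 m, so I = I_cm + Md² gives I = 0.83092 + (5.9)(0.85)² = 5.0937 kg m^2.
Total I = 0.0128 + 5.0937 = 5.1065 kg m^2.

5.11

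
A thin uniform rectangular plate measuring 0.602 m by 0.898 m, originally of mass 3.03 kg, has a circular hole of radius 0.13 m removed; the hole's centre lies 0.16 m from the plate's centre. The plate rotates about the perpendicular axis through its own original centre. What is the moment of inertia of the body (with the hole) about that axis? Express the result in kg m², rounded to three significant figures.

0.285

Unpierced body about its centre: I₀ = (1/12)M(a²+b²) = (1/12)(3.03)[(0.602)² + (0.898)²] = 0.29512 kg m².
The removed disk has mass m = M·πr²/(ab) = (3.03)·π(0.13)²/(0.602·0.898) = 0.29758 kg (same uniform areal density).
Its moment of inertia about the rotation axis (parallel-axis theorem): I_hole = (1/2)mr² + md² = (1/2)(0.29758)(0.13)² + (0.29758)(0.16)² = 0.010133 kg m².
Treating the hole as negative mass, I = I₀ − I_hole = 0.29512 − 0.010133 = 0.28499 kg m².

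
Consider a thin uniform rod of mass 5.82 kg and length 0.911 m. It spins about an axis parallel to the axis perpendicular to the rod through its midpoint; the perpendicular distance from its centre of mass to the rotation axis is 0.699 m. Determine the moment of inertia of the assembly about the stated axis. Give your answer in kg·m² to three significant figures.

3.25

I_cm = (1/12)ML² = (1/12)(5.82)(0.911)² = 0.40251 kg·m²; centre at d = 0.699 m, so the parallel axis theorem gives I = 0.40251 + (5.82)(0.699)² = 3.2462 kg·m².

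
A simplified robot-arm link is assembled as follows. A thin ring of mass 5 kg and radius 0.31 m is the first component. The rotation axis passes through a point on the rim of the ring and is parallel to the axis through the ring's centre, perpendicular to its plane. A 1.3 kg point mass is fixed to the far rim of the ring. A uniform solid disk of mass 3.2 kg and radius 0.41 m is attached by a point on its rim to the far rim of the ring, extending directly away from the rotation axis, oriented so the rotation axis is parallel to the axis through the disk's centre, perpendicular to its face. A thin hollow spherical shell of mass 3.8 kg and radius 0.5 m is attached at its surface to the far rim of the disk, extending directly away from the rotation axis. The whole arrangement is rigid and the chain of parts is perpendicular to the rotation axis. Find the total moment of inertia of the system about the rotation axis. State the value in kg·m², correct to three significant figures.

Thin ring: I_cm = MR² = (5)(0.31)² = 0.4805 kg·m²; centre at d = 0.31 m, so I = I_cm + Md² gives I = 0.4805 + (5)(0.31)² = 0.961 kg·m².
Point mass: I_cm = 0; centre at d = 0.31 + 0.31 = 0.62 m, so I = I_cm + Md² gives I = 0 + (1.3)(0.62)² = 0.49972 kg·m².
Solid disk: I_cm = (1/2)MR² = (1/2)(3.2)(0.41)² = 0.26896 kg·m²; centre at d = 0.31 + 0.31 + 0.41 = 1.03 m, so I = I_cm + Md² gives I = 0.26896 + (3.2)(1.03)² = 3.6638 kg·m².
Spherical shell: I_cm = (2/3)MR² = (2/3)(3.8)(0.5)² = 0.63333 kg·m²; centre at d = 0.31 + 0.31 + 0.41 + 0.41 + 0.5 = 1.94 m, so I = I_cm + Md² gives I = 0.63333 + (3.8)(1.94)² = 14.935 kg·m².
Total I = 0.961 + 0.49972 + 3.6638 + 14.935 = 20.06 kg·m².

20.1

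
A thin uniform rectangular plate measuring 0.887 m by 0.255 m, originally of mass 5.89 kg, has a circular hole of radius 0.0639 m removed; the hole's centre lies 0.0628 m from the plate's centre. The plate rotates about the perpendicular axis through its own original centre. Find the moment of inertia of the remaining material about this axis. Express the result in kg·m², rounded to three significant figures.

Unpierced body about its centre: I₀ = (1/12)M(a²+b²) = (1/12)(5.89)[(0.887)² + (0.255)²] = 0.41809 kg·m².
The removed disk has mass m = M·πr²/(ab) = (5.89)·π(0.0639)²/(0.887·0.255) = 0.33404 kg (same uniform areal density).
Its moment of inertia about the rotation axis (parallel-axis theorem): I_hole = (1/2)mr² + md² = (1/2)(0.33404)(0.0639)² + (0.33404)(0.0628)² = 0.0019994 kg·m².
Treating the hole as negative mass, I = I₀ − I_hole = 0.41809 − 0.0019994 = 0.41609 kg·m².

0.416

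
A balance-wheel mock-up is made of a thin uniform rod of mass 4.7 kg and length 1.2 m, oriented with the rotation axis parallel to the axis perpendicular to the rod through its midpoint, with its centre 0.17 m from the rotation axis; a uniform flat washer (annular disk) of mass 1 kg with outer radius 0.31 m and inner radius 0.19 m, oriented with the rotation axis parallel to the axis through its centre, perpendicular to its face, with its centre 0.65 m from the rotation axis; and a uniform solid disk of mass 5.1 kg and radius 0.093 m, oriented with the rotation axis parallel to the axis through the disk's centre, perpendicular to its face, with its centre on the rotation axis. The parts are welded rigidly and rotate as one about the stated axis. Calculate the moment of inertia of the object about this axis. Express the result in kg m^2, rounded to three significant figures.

1.21

Thin rod: I_cm = (1/12)ML² = (1/12)(4.7)(1.2)² = 0.564 kg m^2; centre at d = 0.17 m, so the parallel axis theorem gives I = 0.564 + (4.7)(0.17)² = 0.69983 kg m^2.
Annular disk: I_cm = (1/2)M(R²+r²) = (1/2)(1)[(0.31)² + (0.19)²] = 0.0661 kg m^2; centre at d = 0.65 m, so the parallel axis theorem gives I = 0.0661 + (1)(0.65)² = 0.4886 kg m^2.
Solid disk: I_cm = (1/2)MR² = (1/2)(5.1)(0.093)² = 0.022055 kg m^2; axis through the centre, so I = 0.022055 kg m^2.
Total I = 0.69983 + 0.4886 + 0.022055 = 1.2105 kg m^2.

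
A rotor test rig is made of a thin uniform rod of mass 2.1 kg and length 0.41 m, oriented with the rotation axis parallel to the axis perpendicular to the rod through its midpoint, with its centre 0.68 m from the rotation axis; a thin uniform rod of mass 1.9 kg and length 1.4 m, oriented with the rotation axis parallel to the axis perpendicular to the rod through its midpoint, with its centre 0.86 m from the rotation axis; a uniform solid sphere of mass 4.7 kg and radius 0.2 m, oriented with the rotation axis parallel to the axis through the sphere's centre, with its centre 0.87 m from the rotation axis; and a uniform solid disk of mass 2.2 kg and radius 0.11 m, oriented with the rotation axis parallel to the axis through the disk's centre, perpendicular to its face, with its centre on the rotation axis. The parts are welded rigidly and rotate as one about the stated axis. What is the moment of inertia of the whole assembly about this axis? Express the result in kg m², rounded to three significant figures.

Thin rod: I_cm = (1/12)ML² = (1/12)(2.1)(0.41)² = 0.029417 kg m²; centre at d = 0.68 m, so the parallel axis theorem gives I = 0.029417 + (2.1)(0.68)² = 1.0005 kg m².
Thin rod: I_cm = (1/12)ML² = (1/12)(1.9)(1.4)² = 0.31033 kg m²; centre at d = 0.86 m, so the parallel axis theorem gives I = 0.31033 + (1.9)(0.86)² = 1.7156 kg m².
Solid sphere: I_cm = (2/5)MR² = (2/5)(4.7)(0.2)² = 0.0752 kg m²; centre at d = 0.87 m, so the parallel axis theorem gives I = 0.0752 + (4.7)(0.87)² = 3.6326 kg m².
Solid disk: I_cm = (1/2)MR² = (1/2)(2.2)(0.11)² = 0.01331 kg m²; axis through the centre, so I = 0.01331 kg m².
Total I = 1.0005 + 1.7156 + 3.6326 + 0.01331 = 6.362 kg m².

6.36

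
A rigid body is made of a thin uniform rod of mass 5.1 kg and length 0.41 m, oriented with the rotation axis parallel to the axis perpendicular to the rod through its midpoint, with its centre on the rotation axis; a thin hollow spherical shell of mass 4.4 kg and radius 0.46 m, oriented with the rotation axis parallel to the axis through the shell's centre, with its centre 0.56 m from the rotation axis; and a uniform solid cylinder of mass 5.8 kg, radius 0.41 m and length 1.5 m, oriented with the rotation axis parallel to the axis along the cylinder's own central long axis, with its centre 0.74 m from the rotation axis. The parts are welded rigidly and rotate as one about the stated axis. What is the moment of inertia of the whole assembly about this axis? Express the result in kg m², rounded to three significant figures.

Thin rod: I_cm = (1/12)ML² = (1/12)(5.1)(0.41)² = 0.071442 kg m²; axis through the centre, so I = 0.071442 kg m².
Spherical shell: I_cm = (2/3)MR² = (2/3)(4.4)(0.46)² = 0.62069 kg m²; centre at d = 0.56 m, so the parallel axis theorem gives I = 0.62069 + (4.4)(0.56)² = 2.0005 kg m².
Solid cylinder: I_cm = (1/2)MR² = (1/2)(5.8)(0.41)² = 0.48749 kg m²; centre at d = 0.74 m, so the parallel axis theorem gives I = 0.48749 + (5.8)(0.74)² = 3.6636 kg m².
Total I = 0.071442 + 2.0005 + 3.6636 = 5.7355 kg m².

5.74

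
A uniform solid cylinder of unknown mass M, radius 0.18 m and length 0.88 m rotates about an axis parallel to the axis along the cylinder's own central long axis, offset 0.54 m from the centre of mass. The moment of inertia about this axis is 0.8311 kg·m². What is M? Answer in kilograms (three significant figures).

I = I_cm + Md² = (1/2)MR² + Md² = M·[0.5·(0.18)² + (0.54)²] = M·0.3078.
So M = 0.8311 / 0.3078 = 2.7001 kg.

2.70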